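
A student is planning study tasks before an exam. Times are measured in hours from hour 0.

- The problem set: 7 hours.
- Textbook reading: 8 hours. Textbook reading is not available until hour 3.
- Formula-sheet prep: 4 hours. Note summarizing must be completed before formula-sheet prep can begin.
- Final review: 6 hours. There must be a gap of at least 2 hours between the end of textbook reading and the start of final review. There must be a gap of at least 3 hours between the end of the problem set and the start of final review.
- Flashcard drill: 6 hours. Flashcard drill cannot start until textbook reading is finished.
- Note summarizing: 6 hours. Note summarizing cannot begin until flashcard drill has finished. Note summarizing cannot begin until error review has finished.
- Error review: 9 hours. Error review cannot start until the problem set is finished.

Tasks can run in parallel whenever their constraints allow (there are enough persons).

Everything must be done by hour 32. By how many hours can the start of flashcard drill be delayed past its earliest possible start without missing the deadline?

5

Textbook reading cannot begin until its own release at hour 3. It runs from hour 3 to 3 + 8 = hour 11.
Flashcard drill waits on textbook reading (finishes hour 11), so it starts at hour 11 and finishes at 11 + 6 = hour 17.

Working backward from the deadline:
Nothing follows formula-sheet prep; the deadline of hour 32 is its only limit. It must start by 32 − 4 = hour 28.
Note summarizing must finish before formula-sheet prep (must start by hour 28). With a 6-hour duration, note summarizing must start by 28 − 6 = hour 22.
Flashcard drill has to be done before note summarizing (must start by hour 22). That means finishing by hour 22, i.e. starting by 22 − 6 = hour 16.
So flashcard drill can start as early as hour 11 and as late as hour 16, giving 16 − 11 = 5 hours of slack.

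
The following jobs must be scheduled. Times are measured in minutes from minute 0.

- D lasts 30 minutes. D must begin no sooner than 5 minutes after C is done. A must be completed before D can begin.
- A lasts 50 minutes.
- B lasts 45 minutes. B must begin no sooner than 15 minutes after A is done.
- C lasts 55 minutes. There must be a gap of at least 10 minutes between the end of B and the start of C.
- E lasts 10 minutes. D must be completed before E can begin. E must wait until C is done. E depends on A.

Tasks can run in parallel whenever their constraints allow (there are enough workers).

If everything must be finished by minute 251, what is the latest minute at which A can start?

31

E must finish by minute 251; it takes 10 minutes, so it must start by 251 − 10 = minute 241.
D feeds into E (must start by minute 241); so D must finish by minute 241 and therefore start by minute 211.
C must finish in time for D (must start by minute 211, minus 5-minute gap → minute 206); E (must start by minute 241). The tightest is minute 206, so C must start by 206 − 55 = minute 151.
B must finish before C (must start by minute 151, minus 10-minute gap → minute 141). With a 45-minute duration, B must start by 141 − 45 = minute 96.
A must finish in time for B (must start by minute 96, minus 15-minute gap → minute 81); D (must start by minute 211); E (must start by minute 241). The tightest is minute 81, so A must start by 81 − 50 = minute 31.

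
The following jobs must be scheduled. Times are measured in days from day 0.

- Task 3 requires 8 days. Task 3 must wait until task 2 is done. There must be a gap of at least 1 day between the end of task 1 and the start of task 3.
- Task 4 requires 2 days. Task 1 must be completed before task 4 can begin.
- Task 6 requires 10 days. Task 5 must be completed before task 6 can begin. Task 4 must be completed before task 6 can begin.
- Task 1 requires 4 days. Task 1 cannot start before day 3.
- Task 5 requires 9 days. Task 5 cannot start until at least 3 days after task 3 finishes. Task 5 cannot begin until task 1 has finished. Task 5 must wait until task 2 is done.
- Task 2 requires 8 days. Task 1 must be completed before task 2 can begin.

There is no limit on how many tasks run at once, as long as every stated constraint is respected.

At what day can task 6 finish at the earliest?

45

After its own release at day 3, task 1 can start at day 3 and finishes at day 7.
After task 1 (finishes day 7), task 4 can start at day 7 and finishes at day 9.
Task 2 waits on task 1 (finishes day 7), so it starts at day 7 and finishes at 7 + 8 = day 15.
Task 3 has to wait for task 2 (finishes day 15); task 1 (finishes day 7, plus 1-day gap → day 8). The latest of these is day 15, so task 3 runs day 15 to 15 + 8 = day 23.
Task 5 cannot start until task 3 (finishes day 23, plus 3-day gap → day 26); task 1 (finishes day 7); task 2 (finishes day 15). The controlling bound is day 26, so task 5 finishes at 26 + 9 = day 35.
Task 6 needs all of task 5 (finishes day 35); task 4 (finishes day 9). That puts its earliest start at day 35; it finishes at 35 + 10 = day 45.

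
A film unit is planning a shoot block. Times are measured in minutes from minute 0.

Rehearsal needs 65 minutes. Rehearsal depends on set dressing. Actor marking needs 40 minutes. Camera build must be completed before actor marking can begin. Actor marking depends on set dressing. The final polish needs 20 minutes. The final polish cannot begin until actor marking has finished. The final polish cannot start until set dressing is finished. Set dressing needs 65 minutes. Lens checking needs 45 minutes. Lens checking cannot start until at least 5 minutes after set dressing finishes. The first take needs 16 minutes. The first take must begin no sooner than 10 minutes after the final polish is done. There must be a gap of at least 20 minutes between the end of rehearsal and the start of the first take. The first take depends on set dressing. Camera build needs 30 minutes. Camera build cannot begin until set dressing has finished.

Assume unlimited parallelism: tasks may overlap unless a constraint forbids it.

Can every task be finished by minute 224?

Nothing blocks set dressing, so it runs from minute 0 to minute 65.
Rehearsal cannot begin until set dressing (finishes minute 65). It runs from minute 65 to 65 + 65 = minute 130.
After set dressing (finishes minute 65, plus 5-minute gap → minute 70), lens checking can start at minute 70 and finishes at minute 115.
Camera build cannot begin until set dressing (finishes minute 65). It runs from minute 65 to 65 + 30 = minute 95.
Actor marking needs all of camera build (finishes minute 95); set dressing (finishes minute 65). That puts its earliest start at minute 95; it finishes at 95 + 40 = minute 135.
For the final polish: actor marking (finishes minute 135); set dressing (finishes minute 65). Taking the maximum gives a start of minute 135, and it finishes at 135 + 20 = minute 155.
The first take cannot start until the final polish (finishes minute 155, plus 10-minute gap → minute 165); rehearsal (finishes minute 130, plus 20-minute gap → minute 150); set dressing (finishes minute 65). The controlling bound is minute 165, so the first take finishes at 165 + 16 = minute 181.
Every task is finished by minute 181, which is no later than the deadline of 224, so the schedule is feasible.

Yes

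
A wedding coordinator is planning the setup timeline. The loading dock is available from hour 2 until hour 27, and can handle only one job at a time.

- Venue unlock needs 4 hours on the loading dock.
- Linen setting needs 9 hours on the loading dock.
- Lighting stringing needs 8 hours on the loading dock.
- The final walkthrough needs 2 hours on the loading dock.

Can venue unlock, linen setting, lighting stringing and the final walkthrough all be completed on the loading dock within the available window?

Yes

The loading dock window is 27 − 2 = 25 hours.
Running back to back, the jobs need 4 + 9 + 8 + 2 = 23 hours on the loading dock.
Since 23 ≤ 25, they fit within the window.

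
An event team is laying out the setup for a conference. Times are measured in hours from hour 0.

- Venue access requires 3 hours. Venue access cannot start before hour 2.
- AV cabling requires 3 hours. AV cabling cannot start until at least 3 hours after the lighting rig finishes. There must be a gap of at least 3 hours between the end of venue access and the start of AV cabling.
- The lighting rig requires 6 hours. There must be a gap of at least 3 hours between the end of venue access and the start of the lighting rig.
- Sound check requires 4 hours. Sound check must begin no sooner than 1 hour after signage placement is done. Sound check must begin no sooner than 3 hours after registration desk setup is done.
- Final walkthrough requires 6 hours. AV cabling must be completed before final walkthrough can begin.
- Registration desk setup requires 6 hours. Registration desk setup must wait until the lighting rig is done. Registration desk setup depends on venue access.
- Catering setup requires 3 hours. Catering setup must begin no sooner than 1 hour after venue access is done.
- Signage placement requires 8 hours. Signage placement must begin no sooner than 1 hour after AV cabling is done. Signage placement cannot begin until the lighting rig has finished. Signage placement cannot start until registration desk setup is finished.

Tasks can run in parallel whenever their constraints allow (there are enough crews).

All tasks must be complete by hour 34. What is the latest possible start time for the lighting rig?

8

Sound check has no dependents, so it just needs to finish by hour 34. Starting by 34 − 4 = hour 30 achieves that.
Since sound check (must start by hour 30, minus 1-hour gap → hour 29) depends on it, signage placement must finish by hour 29. Backing off its 8-hour duration gives a latest start of hour 21.
Nothing follows final walkthrough; the deadline of hour 34 is its only limit. It must start by 34 − 6 = hour 28.
AV cabling must finish in time for signage placement (must start by hour 21, minus 1-hour gap → hour 20); final walkthrough (must start by hour 28). The tightest is hour 20, so AV cabling must start by 20 − 3 = hour 17.
For registration desk setup: signage placement (must start by hour 21); sound check (must start by hour 30, minus 3-hour gap → hour 27). The most restrictive is hour 21; with a 6-hour duration, registration desk setup must start by hour 15.
The lighting rig feeds AV cabling (must start by hour 17, minus 3-hour gap → hour 14); registration desk setup (must start by hour 15); signage placement (must start by hour 21). Taking the minimum, the lighting rig must finish by hour 14 and start by 14 − 6 = hour 8.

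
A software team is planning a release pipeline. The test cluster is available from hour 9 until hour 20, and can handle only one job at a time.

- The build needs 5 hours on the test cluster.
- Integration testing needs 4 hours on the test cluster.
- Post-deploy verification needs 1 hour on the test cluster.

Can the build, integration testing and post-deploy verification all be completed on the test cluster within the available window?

The test cluster window is 20 − 9 = 11 hours.
Running back to back, the jobs need 5 + 4 + 1 = 10 hours on the test cluster.
Since 10 ≤ 11, they fit within the window.

Yes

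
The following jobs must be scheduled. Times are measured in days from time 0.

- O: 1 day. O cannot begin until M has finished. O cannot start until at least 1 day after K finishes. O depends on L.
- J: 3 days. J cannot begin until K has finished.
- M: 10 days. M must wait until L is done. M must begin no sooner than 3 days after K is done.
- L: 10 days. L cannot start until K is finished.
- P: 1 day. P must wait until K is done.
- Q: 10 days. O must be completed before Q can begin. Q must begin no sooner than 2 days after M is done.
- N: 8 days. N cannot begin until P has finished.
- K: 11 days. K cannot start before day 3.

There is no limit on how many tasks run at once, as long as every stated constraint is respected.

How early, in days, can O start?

34

K waits on its own release at day 3, so it starts at day 3 and finishes at 3 + 11 = day 14.
L waits on K (finishes day 14), so it starts at day 14 and finishes at 14 + 10 = day 24.
M cannot start until L (finishes day 24); K (finishes day 14, plus 3-day gap → day 17). The controlling bound is day 24, so M finishes at 24 + 10 = day 34.
O waits on M (finishes day 34); K (finishes day 14, plus 1-day gap → day 15); L (finishes day 24). The latest of these is day 34, which is the earliest O can start.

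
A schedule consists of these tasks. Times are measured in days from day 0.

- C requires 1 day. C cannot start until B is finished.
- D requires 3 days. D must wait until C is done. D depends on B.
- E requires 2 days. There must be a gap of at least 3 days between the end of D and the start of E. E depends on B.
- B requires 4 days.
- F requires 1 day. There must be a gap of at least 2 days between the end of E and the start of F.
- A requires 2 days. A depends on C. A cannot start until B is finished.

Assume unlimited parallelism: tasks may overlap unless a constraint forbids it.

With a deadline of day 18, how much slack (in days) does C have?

B has no prerequisites, so it starts at day 0 and finishes at day 4.
C waits on B (finishes day 4), so it starts at day 4 and finishes at 4 + 1 = day 5.

Working backward from the deadline:
A has no dependents, so it just needs to finish by day 18. Starting by 18 − 2 = day 16 achieves that.
F must finish by day 18; it takes 1 day, so it must start by 18 − 1 = day 17.
E has to be done before F (must start by day 17, minus 2-day gap → day 15). That means finishing by day 15, i.e. starting by 15 − 2 = day 13.
Since E (must start by day 13, minus 3-day gap → day 10) depends on it, D must finish by day 10. Backing off its 3-day duration gives a latest start of day 7.
C must finish in time for A (must start by day 16); D (must start by day 7). The tightest is day 7, so C must start by 7 − 1 = day 6.
So C can start as early as day 4 and as late as day 6, giving 6 − 4 = 2 days of slack.

2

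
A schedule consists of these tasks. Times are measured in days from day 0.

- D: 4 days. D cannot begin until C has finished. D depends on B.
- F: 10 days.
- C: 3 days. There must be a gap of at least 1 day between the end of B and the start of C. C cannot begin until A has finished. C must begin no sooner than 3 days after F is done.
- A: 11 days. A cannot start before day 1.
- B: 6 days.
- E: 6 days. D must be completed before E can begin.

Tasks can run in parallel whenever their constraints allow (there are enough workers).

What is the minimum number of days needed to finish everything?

F can start immediately at day 0; it finishes at day 10.
B has no prerequisites, so it starts at day 0 and finishes at day 6.
After its own release at day 1, A can start at day 1 and finishes at day 12.
C has to wait for B (finishes day 6, plus 1-day gap → day 7); A (finishes day 12); F (finishes day 10, plus 3-day gap → day 13). The latest of these is day 13, so C runs day 13 to 13 + 3 = day 16.
D has to wait for C (finishes day 16); B (finishes day 6). The latest of these is day 16, so D runs day 16 to 16 + 4 = day 20.
After D (finishes day 20), E can start at day 20 and finishes at day 26.
All tasks are finished once the last one completes. Finish times: A at 12, B at 6, C at 16, D at 20, E at 26, F at 10. The latest is day 26.

26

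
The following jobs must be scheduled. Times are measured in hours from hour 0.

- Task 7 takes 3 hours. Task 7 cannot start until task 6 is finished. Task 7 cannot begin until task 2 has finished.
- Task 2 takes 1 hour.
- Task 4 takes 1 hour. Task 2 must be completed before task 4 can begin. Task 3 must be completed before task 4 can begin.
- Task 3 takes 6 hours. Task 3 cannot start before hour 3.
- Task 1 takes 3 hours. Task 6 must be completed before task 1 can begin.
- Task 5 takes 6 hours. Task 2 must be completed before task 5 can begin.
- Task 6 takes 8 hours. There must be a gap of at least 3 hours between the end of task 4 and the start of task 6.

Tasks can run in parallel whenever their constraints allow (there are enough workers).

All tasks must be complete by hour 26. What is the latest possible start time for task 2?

Nothing follows task 1; the deadline of hour 26 is its only limit. It must start by 26 − 3 = hour 23.
Nothing follows task 7; the deadline of hour 26 is its only limit. It must start by 26 − 3 = hour 23.
Task 6 must finish in time for task 1 (must start by hour 23); task 7 (must start by hour 23). The tightest is hour 23, so task 6 must start by 23 − 8 = hour 15.
Since task 6 (must start by hour 15, minus 3-hour gap → hour 12) depends on it, task 4 must finish by hour 12. Backing off its 1-hour duration gives a latest start of hour 11.
Task 5 has no dependents, so it just needs to finish by hour 26. Starting by 26 − 6 = hour 20 achieves that.
For task 2: task 4 (must start by hour 11); task 5 (must start by hour 20); task 7 (must start by hour 23). The most restrictive is hour 11; with a 1-hour duration, task 2 must start by hour 10.

10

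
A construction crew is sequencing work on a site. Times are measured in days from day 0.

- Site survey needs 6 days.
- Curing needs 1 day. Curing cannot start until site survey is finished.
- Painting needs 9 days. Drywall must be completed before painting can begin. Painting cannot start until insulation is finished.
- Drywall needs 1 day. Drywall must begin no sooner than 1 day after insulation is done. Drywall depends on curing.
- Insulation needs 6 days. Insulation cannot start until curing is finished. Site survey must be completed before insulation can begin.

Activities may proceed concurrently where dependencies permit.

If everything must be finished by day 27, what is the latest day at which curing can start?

Painting has no dependents, so it just needs to finish by day 27. Starting by 27 − 9 = day 18 achieves that.
Drywall has to be done before painting (must start by day 18). That means finishing by day 18, i.e. starting by 18 − 1 = day 17.
For insulation: drywall (must start by day 17, minus 1-day gap → day 16); painting (must start by day 18). The most restrictive is day 16; with a 6-day duration, insulation must start by day 10.
Curing has several dependents: insulation (must start by day 10); drywall (must start by day 17). The earliest of those limits is day 10, so curing must start by 10 − 1 = day 9.

9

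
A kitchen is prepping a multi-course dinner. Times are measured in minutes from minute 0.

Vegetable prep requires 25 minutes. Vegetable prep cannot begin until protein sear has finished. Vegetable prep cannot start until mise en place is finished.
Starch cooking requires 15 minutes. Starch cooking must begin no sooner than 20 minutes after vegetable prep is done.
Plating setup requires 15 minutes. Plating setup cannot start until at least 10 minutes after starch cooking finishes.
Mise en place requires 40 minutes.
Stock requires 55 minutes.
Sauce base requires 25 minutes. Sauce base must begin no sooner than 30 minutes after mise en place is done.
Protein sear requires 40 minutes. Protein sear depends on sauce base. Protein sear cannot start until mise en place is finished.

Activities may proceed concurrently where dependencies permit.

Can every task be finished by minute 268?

Stock has no prerequisites, so it starts at minute 0 and finishes at minute 55.
Mise en place can start immediately at minute 0; it finishes at minute 40.
Sauce base cannot begin until mise en place (finishes minute 40, plus 30-minute gap → minute 70). It runs from minute 70 to 70 + 25 = minute 95.
For protein sear: sauce base (finishes minute 95); mise en place (finishes minute 40). Taking the maximum gives a start of minute 95, and it finishes at 95 + 40 = minute 135.
Vegetable prep needs all of protein sear (finishes minute 135); mise en place (finishes minute 40). That puts its earliest start at minute 135; it finishes at 135 + 25 = minute 160.
Starch cooking waits on vegetable prep (finishes minute 160, plus 20-minute gap → minute 180), so it starts at minute 180 and finishes at 180 + 15 = minute 195.
Plating setup cannot begin until starch cooking (finishes minute 195, plus 10-minute gap → minute 205). It runs from minute 205 to 205 + 15 = minute 220.
Every task is finished by minute 220, which is no later than the deadline of 268, so the schedule is feasible.

Yes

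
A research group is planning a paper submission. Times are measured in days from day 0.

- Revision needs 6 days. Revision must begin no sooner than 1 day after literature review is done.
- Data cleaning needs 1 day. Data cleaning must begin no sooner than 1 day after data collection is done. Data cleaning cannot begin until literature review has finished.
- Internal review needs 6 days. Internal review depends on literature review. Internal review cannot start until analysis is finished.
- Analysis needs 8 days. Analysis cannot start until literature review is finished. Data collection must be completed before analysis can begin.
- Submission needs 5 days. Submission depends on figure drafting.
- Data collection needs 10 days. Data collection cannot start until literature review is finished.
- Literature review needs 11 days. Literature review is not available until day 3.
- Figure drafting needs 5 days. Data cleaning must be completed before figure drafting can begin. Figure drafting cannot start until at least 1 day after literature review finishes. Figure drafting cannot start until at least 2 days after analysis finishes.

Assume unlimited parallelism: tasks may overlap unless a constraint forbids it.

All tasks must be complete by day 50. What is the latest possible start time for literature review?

To finish by day 50, submission (duration 5) must start no later than day 45.
Since submission (must start by day 45) depends on it, figure drafting must finish by day 45. Backing off its 5-day duration gives a latest start of day 40.
Data cleaning must finish before figure drafting (must start by day 40). With a 1-day duration, data cleaning must start by 40 − 1 = day 39.
Internal review has no dependents, so it just needs to finish by day 50. Starting by 50 − 6 = day 44 achieves that.
Analysis has several dependents: figure drafting (must start by day 40, minus 2-day gap → day 38); internal review (must start by day 44). The earliest of those limits is day 38, so analysis must start by 38 − 8 = day 30.
For data collection: data cleaning (must start by day 39, minus 1-day gap → day 38); analysis (must start by day 30). The most restrictive is day 30; with a 10-day duration, data collection must start by day 20.
Revision has no dependents, so it just needs to finish by day 50. Starting by 50 − 6 = day 44 achieves that.
Literature review must finish in time for data collection (must start by day 20); data cleaning (must start by day 39); analysis (must start by day 30); figure drafting (must start by day 40, minus 1-day gap → day 39); internal review (must start by day 44); revision (must start by day 44, minus 1-day gap → day 43). The tightest is day 20, so literature review must start by 20 − 11 = day 9.

9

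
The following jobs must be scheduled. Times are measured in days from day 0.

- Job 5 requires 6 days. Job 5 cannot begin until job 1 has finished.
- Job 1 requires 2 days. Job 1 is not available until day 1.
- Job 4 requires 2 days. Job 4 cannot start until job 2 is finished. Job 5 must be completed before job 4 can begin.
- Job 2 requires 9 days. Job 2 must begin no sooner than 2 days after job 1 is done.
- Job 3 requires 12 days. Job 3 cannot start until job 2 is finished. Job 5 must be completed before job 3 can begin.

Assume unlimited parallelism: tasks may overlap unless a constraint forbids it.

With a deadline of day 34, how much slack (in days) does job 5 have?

Job 1 cannot begin until its own release at day 1. It runs from day 1 to 1 + 2 = day 3.
Job 5 cannot begin until job 1 (finishes day 3). It runs from day 3 to 3 + 6 = day 9.

Working backward from the deadline:
Job 3 must finish by day 34; it takes 12 days, so it must start by 34 − 12 = day 22.
Job 4 must finish by day 34; it takes 2 days, so it must start by 34 − 2 = day 32.
Job 5 must finish in time for job 3 (must start by day 22); job 4 (must start by day 32). The tightest is day 22, so job 5 must start by 22 − 6 = day 16.
So job 5 can start as early as day 3 and as late as day 16, giving 16 − 3 = 13 days of slack.

13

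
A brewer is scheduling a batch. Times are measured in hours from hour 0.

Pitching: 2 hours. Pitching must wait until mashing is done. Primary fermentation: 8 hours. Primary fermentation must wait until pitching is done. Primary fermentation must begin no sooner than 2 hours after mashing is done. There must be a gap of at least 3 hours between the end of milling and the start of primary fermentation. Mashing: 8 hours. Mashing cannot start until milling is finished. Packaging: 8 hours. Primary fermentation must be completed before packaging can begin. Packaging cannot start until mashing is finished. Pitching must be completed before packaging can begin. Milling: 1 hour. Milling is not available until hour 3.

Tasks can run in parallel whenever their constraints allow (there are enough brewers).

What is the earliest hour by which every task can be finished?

30

Milling waits on its own release at hour 3, so it starts at hour 3 and finishes at 3 + 1 = hour 4.
Mashing waits on milling (finishes hour 4), so it starts at hour 4 and finishes at 4 + 8 = hour 12.
After mashing (finishes hour 12), pitching can start at hour 12 and finishes at hour 14.
For primary fermentation: pitching (finishes hour 14); mashing (finishes hour 12, plus 2-hour gap → hour 14); milling (finishes hour 4, plus 3-hour gap → hour 7). Taking the maximum gives a start of hour 14, and it finishes at 14 + 8 = hour 22.
Packaging has to wait for primary fermentation (finishes hour 22); mashing (finishes hour 12); pitching (finishes hour 14). The latest of these is hour 22, so packaging runs hour 22 to 22 + 8 = hour 30.
All tasks are finished once the last one completes. Finish times: Milling at 4, Mashing at 12, Pitching at 14, Primary fermentation at 22, Packaging at 30. The latest is hour 30.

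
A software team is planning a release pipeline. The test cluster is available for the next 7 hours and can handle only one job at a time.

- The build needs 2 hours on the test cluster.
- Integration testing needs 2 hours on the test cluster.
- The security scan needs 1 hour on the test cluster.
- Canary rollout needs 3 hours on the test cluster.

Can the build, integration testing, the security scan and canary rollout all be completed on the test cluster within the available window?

No

Running back to back, the jobs need 2 + 2 + 1 + 3 = 8 hours on the test cluster.
Since 8 > 7, they cannot all fit.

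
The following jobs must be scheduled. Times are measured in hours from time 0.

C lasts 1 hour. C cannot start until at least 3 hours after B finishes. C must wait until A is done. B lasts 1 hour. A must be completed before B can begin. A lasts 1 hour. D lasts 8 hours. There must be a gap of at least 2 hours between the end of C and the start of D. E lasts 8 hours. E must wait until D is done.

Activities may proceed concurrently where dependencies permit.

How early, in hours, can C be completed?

6

Nothing blocks A, so it runs from hour 0 to hour 1.
After A (finishes hour 1), B can start at hour 1 and finishes at hour 2.
C needs all of B (finishes hour 2, plus 3-hour gap → hour 5); A (finishes hour 1). That puts its earliest start at hour 5; it finishes at 5 + 1 = hour 6.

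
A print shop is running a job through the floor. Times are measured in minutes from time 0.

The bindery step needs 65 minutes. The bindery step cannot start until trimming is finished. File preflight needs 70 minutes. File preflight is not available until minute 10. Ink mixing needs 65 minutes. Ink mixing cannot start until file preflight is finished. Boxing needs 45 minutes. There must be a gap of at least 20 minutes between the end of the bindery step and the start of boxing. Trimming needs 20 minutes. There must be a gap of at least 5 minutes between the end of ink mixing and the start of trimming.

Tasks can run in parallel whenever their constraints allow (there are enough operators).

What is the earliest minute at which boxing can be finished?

300

File preflight waits on its own release at minute 10, so it starts at minute 10 and finishes at 10 + 70 = minute 80.
After file preflight (finishes minute 80), ink mixing can start at minute 80 and finishes at minute 145.
Trimming cannot begin until ink mixing (finishes minute 145, plus 5-minute gap → minute 150). It runs from minute 150 to 150 + 20 = minute 170.
After trimming (finishes minute 170), the bindery step can start at minute 170 and finishes at minute 235.
After the bindery step (finishes minute 235, plus 20-minute gap → minute 255), boxing can start at minute 255 and finishes at minute 300.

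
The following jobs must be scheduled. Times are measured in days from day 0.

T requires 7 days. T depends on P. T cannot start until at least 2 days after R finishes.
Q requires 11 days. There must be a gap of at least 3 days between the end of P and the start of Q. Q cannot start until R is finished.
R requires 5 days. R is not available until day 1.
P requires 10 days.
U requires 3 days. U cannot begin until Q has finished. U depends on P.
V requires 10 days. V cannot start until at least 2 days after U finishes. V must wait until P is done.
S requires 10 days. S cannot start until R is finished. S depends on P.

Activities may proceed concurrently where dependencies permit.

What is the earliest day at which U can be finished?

27

After its own release at day 1, R can start at day 1 and finishes at day 6.
P has no prerequisites, so it starts at day 0 and finishes at day 10.
Q has to wait for P (finishes day 10, plus 3-day gap → day 13); R (finishes day 6). The latest of these is day 13, so Q runs day 13 to 13 + 11 = day 24.
U has to wait for Q (finishes day 24); P (finishes day 10). The latest of these is day 24, so U runs day 24 to 24 + 3 = day 27.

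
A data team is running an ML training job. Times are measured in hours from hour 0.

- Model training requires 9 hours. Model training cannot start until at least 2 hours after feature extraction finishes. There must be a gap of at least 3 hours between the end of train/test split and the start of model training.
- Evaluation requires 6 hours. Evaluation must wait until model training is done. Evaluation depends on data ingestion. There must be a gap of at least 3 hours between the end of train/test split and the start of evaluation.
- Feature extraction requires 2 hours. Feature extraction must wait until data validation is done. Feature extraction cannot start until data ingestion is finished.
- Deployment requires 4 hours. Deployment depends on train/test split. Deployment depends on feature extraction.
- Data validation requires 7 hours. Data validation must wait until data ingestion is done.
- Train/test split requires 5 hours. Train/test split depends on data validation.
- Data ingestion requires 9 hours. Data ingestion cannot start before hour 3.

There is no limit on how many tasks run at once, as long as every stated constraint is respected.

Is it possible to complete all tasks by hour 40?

Data ingestion waits on its own release at hour 3, so it starts at hour 3 and finishes at 3 + 9 = hour 12.
Data validation cannot begin until data ingestion (finishes hour 12). It runs from hour 12 to 12 + 7 = hour 19.
Train/test split cannot begin until data validation (finishes hour 19). It runs from hour 19 to 19 + 5 = hour 24.
For feature extraction: data validation (finishes hour 19); data ingestion (finishes hour 12). Taking the maximum gives a start of hour 19, and it finishes at 19 + 2 = hour 21.
Deployment needs all of train/test split (finishes hour 24); feature extraction (finishes hour 21). That puts its earliest start at hour 24; it finishes at 24 + 4 = hour 28.
Model training has to wait for feature extraction (finishes hour 21, plus 2-hour gap → hour 23); train/test split (finishes hour 24, plus 3-hour gap → hour 27). The latest of these is hour 27, so model training runs hour 27 to 27 + 9 = hour 36.
Evaluation has to wait for model training (finishes hour 36); data ingestion (finishes hour 12); train/test split (finishes hour 24, plus 3-hour gap → hour 27). The latest of these is hour 36, so evaluation runs hour 36 to 36 + 6 = hour 42.
The earliest everything can be done is hour 42, which is after the deadline of 40, so it is not possible.

No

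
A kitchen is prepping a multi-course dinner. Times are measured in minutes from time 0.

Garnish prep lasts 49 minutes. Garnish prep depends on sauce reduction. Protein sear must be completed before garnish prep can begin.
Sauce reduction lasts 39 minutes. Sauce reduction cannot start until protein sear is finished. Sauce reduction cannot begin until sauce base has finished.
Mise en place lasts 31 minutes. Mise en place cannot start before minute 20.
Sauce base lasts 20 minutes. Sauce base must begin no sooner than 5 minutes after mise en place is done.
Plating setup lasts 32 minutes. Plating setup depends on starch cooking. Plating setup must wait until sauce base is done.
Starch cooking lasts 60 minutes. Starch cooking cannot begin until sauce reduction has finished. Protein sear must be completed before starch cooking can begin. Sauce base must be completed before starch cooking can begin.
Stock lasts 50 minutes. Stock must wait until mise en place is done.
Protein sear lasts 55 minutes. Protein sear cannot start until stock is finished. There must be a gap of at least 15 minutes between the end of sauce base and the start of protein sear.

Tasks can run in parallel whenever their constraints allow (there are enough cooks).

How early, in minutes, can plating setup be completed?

Mise en place waits on its own release at minute 20, so it starts at minute 20 and finishes at 20 + 31 = minute 51.
After mise en place (finishes minute 51, plus 5-minute gap → minute 56), sauce base can start at minute 56 and finishes at minute 76.
Stock cannot begin until mise en place (finishes minute 51). It runs from minute 51 to 51 + 50 = minute 101.
Protein sear has to wait for stock (finishes minute 101); sauce base (finishes minute 76, plus 15-minute gap → minute 91). The latest of these is minute 101, so protein sear runs minute 101 to 101 + 55 = minute 156.
Sauce reduction needs all of protein sear (finishes minute 156); sauce base (finishes minute 76). That puts its earliest start at minute 156; it finishes at 156 + 39 = minute 195.
For starch cooking: sauce reduction (finishes minute 195); protein sear (finishes minute 156); sauce base (finishes minute 76). Taking the maximum gives a start of minute 195, and it finishes at 195 + 60 = minute 255.
For plating setup: starch cooking (finishes minute 255); sauce base (finishes minute 76). Taking the maximum gives a start of minute 255, and it finishes at 255 + 32 = minute 287.

287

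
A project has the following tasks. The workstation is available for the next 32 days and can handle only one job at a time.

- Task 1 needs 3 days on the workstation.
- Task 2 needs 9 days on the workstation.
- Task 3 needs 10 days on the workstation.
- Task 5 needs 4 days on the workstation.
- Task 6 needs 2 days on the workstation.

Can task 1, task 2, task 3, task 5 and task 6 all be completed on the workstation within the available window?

Running back to back, the jobs need 3 + 9 + 10 + 4 + 2 = 28 days on the workstation.
Since 28 ≤ 32, they fit within the window.

Yes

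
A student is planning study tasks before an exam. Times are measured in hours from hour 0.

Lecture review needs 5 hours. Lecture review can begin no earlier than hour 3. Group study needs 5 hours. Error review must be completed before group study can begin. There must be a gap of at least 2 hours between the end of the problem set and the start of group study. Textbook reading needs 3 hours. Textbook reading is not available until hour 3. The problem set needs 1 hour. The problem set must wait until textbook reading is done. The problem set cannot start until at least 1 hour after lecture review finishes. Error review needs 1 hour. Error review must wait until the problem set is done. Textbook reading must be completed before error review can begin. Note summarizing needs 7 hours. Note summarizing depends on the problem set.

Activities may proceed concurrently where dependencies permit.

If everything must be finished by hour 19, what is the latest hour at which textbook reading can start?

8

Group study has no dependents, so it just needs to finish by hour 19. Starting by 19 − 5 = hour 14 achieves that.
Error review must finish before group study (must start by hour 14). With a 1-hour duration, error review must start by 14 − 1 = hour 13.
Note summarizing must finish by hour 19; it takes 7 hours, so it must start by 19 − 7 = hour 12.
The problem set must finish in time for error review (must start by hour 13); group study (must start by hour 14, minus 2-hour gap → hour 12); note summarizing (must start by hour 12). The tightest is hour 12, so the problem set must start by 12 − 1 = hour 11.
For textbook reading: the problem set (must start by hour 11); error review (must start by hour 13). The most restrictive is hour 11; with a 3-hour duration, textbook reading must start by hour 8.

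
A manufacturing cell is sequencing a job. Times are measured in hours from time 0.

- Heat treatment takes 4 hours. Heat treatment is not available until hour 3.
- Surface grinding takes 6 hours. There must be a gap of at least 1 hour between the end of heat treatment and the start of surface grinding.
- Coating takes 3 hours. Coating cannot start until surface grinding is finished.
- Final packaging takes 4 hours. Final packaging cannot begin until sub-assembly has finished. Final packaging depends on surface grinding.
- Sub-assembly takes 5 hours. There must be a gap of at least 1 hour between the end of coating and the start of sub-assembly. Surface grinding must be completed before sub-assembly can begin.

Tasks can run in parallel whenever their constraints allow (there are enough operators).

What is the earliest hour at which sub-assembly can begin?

Heat treatment waits on its own release at hour 3, so it starts at hour 3 and finishes at 3 + 4 = hour 7.
After heat treatment (finishes hour 7, plus 1-hour gap → hour 8), surface grinding can start at hour 8 and finishes at hour 14.
Coating waits on surface grinding (finishes hour 14), so it starts at hour 14 and finishes at 14 + 3 = hour 17.
Sub-assembly waits on coating (finishes hour 17, plus 1-hour gap → hour 18); surface grinding (finishes hour 14). The latest of these is hour 18, which is the earliest sub-assembly can start.

18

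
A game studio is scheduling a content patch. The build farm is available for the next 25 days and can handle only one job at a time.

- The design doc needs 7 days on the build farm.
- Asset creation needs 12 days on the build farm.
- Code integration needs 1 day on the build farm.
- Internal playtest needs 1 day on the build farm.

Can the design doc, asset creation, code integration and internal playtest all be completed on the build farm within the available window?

Yes

Running back to back, the jobs need 7 + 12 + 1 + 1 = 21 days on the build farm.
Since 21 ≤ 25, they fit within the window.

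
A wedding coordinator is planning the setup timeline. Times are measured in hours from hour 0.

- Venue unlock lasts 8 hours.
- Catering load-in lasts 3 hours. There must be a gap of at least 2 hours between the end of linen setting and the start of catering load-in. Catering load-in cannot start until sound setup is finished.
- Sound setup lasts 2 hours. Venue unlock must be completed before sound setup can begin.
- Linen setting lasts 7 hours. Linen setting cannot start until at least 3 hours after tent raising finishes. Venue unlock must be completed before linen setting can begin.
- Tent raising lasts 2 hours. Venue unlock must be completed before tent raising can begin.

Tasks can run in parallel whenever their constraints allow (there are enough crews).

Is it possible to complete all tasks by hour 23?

No

Nothing blocks venue unlock, so it runs from hour 0 to hour 8.
Sound setup waits on venue unlock (finishes hour 8), so it starts at hour 8 and finishes at 8 + 2 = hour 10.
Tent raising waits on venue unlock (finishes hour 8), so it starts at hour 8 and finishes at 8 + 2 = hour 10.
Linen setting has to wait for tent raising (finishes hour 10, plus 3-hour gap → hour 13); venue unlock (finishes hour 8). The latest of these is hour 13, so linen setting runs hour 13 to 13 + 7 = hour 20.
For catering load-in: linen setting (finishes hour 20, plus 2-hour gap → hour 22); sound setup (finishes hour 10). Taking the maximum gives a start of hour 22, and it finishes at 22 + 3 = hour 25.
The earliest everything can be done is hour 25, which is after the deadline of 23, so it is not possible.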